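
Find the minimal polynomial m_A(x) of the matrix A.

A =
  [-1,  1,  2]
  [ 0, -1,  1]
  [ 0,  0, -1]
x^3 + 3*x^2 + 3*x + 1

The characteristic polynomial is χ_A(x) = (x + 1)^3, so the eigenvalues are known. The minimal polynomial is
  m_A(x) = Π_λ (x − λ)^{k_λ}
where k_λ is the size of the *largest* Jordan block for λ (equivalently, the smallest k with (A − λI)^k v = 0 for every generalised eigenvector v of λ).

  λ = -1: largest Jordan block has size 3, contributing (x + 1)^3

So m_A(x) = (x + 1)^3 = x^3 + 3*x^2 + 3*x + 1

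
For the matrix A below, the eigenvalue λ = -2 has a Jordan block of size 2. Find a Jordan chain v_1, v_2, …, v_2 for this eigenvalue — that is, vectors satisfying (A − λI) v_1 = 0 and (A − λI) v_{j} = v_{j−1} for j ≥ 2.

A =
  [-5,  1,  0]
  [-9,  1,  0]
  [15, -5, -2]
A Jordan chain for λ = -2 of length 2:
v_1 = (-3, -9, 15)ᵀ
v_2 = (1, 0, 0)ᵀ

Let N = A − (-2)·I. We want v_2 with N^2 v_2 = 0 but N^1 v_2 ≠ 0; then v_{j-1} := N · v_j for j = 2, …, 2.

Pick v_2 = (1, 0, 0)ᵀ.
Then v_1 = N · v_2 = (-3, -9, 15)ᵀ.

Sanity check: (A − (-2)·I) v_1 = (0, 0, 0)ᵀ = 0. ✓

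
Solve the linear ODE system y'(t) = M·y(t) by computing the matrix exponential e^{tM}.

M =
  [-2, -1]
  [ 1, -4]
e^{tM} =
  [t*exp(-3*t) + exp(-3*t), -t*exp(-3*t)]
  [t*exp(-3*t), -t*exp(-3*t) + exp(-3*t)]

Strategy: write M = P · J · P⁻¹ where J is a Jordan canonical form, so e^{tM} = P · e^{tJ} · P⁻¹, and e^{tJ} can be computed block-by-block.

M has Jordan form
J =
  [-3,  1]
  [ 0, -3]
(up to reordering of blocks).

Per-block formulas:
  For a 2×2 Jordan block J_2(-3): exp(t · J_2(-3)) = e^(-3t)·(I + t·N), where N is the 2×2 nilpotent shift.

After assembling e^{tJ} and conjugating by P, we get:

e^{tM} =
  [t*exp(-3*t) + exp(-3*t), -t*exp(-3*t)]
  [t*exp(-3*t), -t*exp(-3*t) + exp(-3*t)]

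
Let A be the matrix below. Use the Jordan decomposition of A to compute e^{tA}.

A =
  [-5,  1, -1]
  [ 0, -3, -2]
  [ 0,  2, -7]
e^{tA} =
  [exp(-5*t), t*exp(-5*t), -t*exp(-5*t)]
  [0, 2*t*exp(-5*t) + exp(-5*t), -2*t*exp(-5*t)]
  [0, 2*t*exp(-5*t), -2*t*exp(-5*t) + exp(-5*t)]

Strategy: write A = P · J · P⁻¹ where J is a Jordan canonical form, so e^{tA} = P · e^{tJ} · P⁻¹, and e^{tJ} can be computed block-by-block.

A has Jordan form
J =
  [-5,  1,  0]
  [ 0, -5,  0]
  [ 0,  0, -5]
(up to reordering of blocks).

Per-block formulas:
  For a 2×2 Jordan block J_2(-5): exp(t · J_2(-5)) = e^(-5t)·(I + t·N), where N is the 2×2 nilpotent shift.
  For a 1×1 block at λ = -5: exp(t · [-5]) = [e^(-5t)].

After assembling e^{tJ} and conjugating by P, we get:

e^{tA} =
  [exp(-5*t), t*exp(-5*t), -t*exp(-5*t)]
  [0, 2*t*exp(-5*t) + exp(-5*t), -2*t*exp(-5*t)]
  [0, 2*t*exp(-5*t), -2*t*exp(-5*t) + exp(-5*t)]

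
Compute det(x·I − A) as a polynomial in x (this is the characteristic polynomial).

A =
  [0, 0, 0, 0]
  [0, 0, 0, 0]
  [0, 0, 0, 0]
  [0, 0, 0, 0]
x^4

Expanding det(x·I − A) (e.g. by cofactor expansion or by noting that A is similar to its Jordan form J, which has the same characteristic polynomial as A) gives
  χ_A(x) = x^4
which factors as x^4. The eigenvalues (with algebraic multiplicities) are λ = 0 with multiplicity 4.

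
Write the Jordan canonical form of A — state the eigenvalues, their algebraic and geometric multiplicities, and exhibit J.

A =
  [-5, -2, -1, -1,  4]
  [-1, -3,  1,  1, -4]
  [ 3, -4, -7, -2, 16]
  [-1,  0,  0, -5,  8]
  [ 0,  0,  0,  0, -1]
J_3(-5) ⊕ J_1(-5) ⊕ J_1(-1)

The characteristic polynomial is
  det(x·I − A) = x^5 + 21*x^4 + 170*x^3 + 650*x^2 + 1125*x + 625 = (x + 1)*(x + 5)^4

Eigenvalues and multiplicities (the geometric multiplicity of λ is n − rank(A − λI), which equals the number of Jordan blocks for λ):
  λ = -5: algebraic multiplicity = 4, geometric multiplicity = 2
  λ = -1: algebraic multiplicity = 1, geometric multiplicity = 1

Determining the block sizes for each eigenvalue:
  λ = -5: with am = 4 and gm = 2, the partition is not yet determined (e.g. several partitions of 4 into 2 parts exist). Let N = A − (-5)·I. Computing rank(N^1) = 3, rank(N^2) = 2, rank(N^3) = 1; the number of blocks of size ≥ j is rank(N^{j−1}) − rank(N^j), giving [2, 1, 1]. So we have 1 block(s) of size 3, 1 block(s) of size 1 → block sizes [3, 1]
  λ = -1: one block (gm = 1), so the single block has size am = 1 → block sizes [1]

Assembling the blocks gives a Jordan form
J =
  [-5,  1,  0,  0,  0]
  [ 0, -5,  1,  0,  0]
  [ 0,  0, -5,  0,  0]
  [ 0,  0,  0, -5,  0]
  [ 0,  0,  0,  0, -1]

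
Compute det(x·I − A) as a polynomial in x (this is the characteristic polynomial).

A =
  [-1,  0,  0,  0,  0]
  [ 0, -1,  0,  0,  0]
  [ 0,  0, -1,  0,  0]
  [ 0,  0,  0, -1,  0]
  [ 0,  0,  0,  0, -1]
x^5 + 5*x^4 + 10*x^3 + 10*x^2 + 5*x + 1

Expanding det(x·I − A) (e.g. by cofactor expansion or by noting that A is similar to its Jordan form J, which has the same characteristic polynomial as A) gives
  χ_A(x) = x^5 + 5*x^4 + 10*x^3 + 10*x^2 + 5*x + 1
which factors as (x + 1)^5. The eigenvalues (with algebraic multiplicities) are λ = -1 with multiplicity 5.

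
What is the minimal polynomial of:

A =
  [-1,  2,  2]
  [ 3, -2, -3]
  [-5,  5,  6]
x^2 - 2*x + 1

The characteristic polynomial is χ_A(x) = (x - 1)^3, so the eigenvalues are known. The minimal polynomial is
  m_A(x) = Π_λ (x − λ)^{k_λ}
where k_λ is the size of the *largest* Jordan block for λ (equivalently, the smallest k with (A − λI)^k v = 0 for every generalised eigenvector v of λ).

  λ = 1: largest Jordan block has size 2, contributing (x − 1)^2

So m_A(x) = (x - 1)^2 = x^2 - 2*x + 1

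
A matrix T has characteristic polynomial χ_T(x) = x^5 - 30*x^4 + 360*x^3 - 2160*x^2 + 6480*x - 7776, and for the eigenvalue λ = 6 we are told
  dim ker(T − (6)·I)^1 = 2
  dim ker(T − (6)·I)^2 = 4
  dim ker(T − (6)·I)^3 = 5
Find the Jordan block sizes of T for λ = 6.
Block sizes for λ = 6: [3, 2]

From the dimensions of kernels of powers, the number of Jordan blocks of size at least j is d_j − d_{j−1} where d_j = dim ker(N^j) (with d_0 = 0). Computing the differences gives [2, 2, 1].
The number of blocks of size exactly k is (#blocks of size ≥ k) − (#blocks of size ≥ k + 1), so the partition is: 1 block(s) of size 2, 1 block(s) of size 3.
In nonincreasing order the block sizes are [3, 2].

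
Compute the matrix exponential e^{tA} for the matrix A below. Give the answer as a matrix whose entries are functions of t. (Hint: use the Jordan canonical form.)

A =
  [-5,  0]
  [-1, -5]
e^{tA} =
  [exp(-5*t), 0]
  [-t*exp(-5*t), exp(-5*t)]

Strategy: write A = P · J · P⁻¹ where J is a Jordan canonical form, so e^{tA} = P · e^{tJ} · P⁻¹, and e^{tJ} can be computed block-by-block.

A has Jordan form
J =
  [-5,  1]
  [ 0, -5]
(up to reordering of blocks).

Per-block formulas:
  For a 2×2 Jordan block J_2(-5): exp(t · J_2(-5)) = e^(-5t)·(I + t·N), where N is the 2×2 nilpotent shift.

After assembling e^{tJ} and conjugating by P, we get:

e^{tA} =
  [exp(-5*t), 0]
  [-t*exp(-5*t), exp(-5*t)]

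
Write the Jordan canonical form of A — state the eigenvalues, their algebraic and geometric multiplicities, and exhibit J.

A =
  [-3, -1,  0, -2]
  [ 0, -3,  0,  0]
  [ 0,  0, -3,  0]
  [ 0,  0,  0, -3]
J_2(-3) ⊕ J_1(-3) ⊕ J_1(-3)

The characteristic polynomial is
  det(x·I − A) = x^4 + 12*x^3 + 54*x^2 + 108*x + 81 = (x + 3)^4

Eigenvalues and multiplicities (the geometric multiplicity of λ is n − rank(A − λI), which equals the number of Jordan blocks for λ):
  λ = -3: algebraic multiplicity = 4, geometric multiplicity = 3

Determining the block sizes for each eigenvalue:
  λ = -3: 3 blocks summing to 4 forces exactly one block of size 2 and the rest size 1 → block sizes [2, 1, 1]

Assembling the blocks gives a Jordan form
J =
  [-3,  1,  0,  0]
  [ 0, -3,  0,  0]
  [ 0,  0, -3,  0]
  [ 0,  0,  0, -3]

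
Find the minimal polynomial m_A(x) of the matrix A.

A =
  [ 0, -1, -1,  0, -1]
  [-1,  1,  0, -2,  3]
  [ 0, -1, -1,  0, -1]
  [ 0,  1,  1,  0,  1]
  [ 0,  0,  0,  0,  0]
x^3

The characteristic polynomial is χ_A(x) = x^5, so the eigenvalues are known. The minimal polynomial is
  m_A(x) = Π_λ (x − λ)^{k_λ}
where k_λ is the size of the *largest* Jordan block for λ (equivalently, the smallest k with (A − λI)^k v = 0 for every generalised eigenvector v of λ).

  λ = 0: largest Jordan block has size 3, contributing (x − 0)^3

So m_A(x) = x^3 = x^3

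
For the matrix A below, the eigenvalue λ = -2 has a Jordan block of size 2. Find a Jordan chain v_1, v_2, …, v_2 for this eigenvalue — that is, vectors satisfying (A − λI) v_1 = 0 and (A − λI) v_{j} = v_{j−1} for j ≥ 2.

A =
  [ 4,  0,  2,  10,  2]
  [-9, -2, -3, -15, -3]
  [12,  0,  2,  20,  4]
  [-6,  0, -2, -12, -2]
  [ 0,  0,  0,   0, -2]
A Jordan chain for λ = -2 of length 2:
v_1 = (6, -9, 12, -6, 0)ᵀ
v_2 = (1, 0, 0, 0, 0)ᵀ

Let N = A − (-2)·I. We want v_2 with N^2 v_2 = 0 but N^1 v_2 ≠ 0; then v_{j-1} := N · v_j for j = 2, …, 2.

Pick v_2 = (1, 0, 0, 0, 0)ᵀ.
Then v_1 = N · v_2 = (6, -9, 12, -6, 0)ᵀ.

Sanity check: (A − (-2)·I) v_1 = (0, 0, 0, 0, 0)ᵀ = 0. ✓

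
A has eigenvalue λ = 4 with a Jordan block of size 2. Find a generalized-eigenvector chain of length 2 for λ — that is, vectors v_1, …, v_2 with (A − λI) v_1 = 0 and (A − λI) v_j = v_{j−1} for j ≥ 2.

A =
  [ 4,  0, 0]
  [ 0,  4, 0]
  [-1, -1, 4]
A Jordan chain for λ = 4 of length 2:
v_1 = (0, 0, -1)ᵀ
v_2 = (1, 0, 0)ᵀ

Let N = A − (4)·I. We want v_2 with N^2 v_2 = 0 but N^1 v_2 ≠ 0; then v_{j-1} := N · v_j for j = 2, …, 2.

Pick v_2 = (1, 0, 0)ᵀ.
Then v_1 = N · v_2 = (0, 0, -1)ᵀ.

Sanity check: (A − (4)·I) v_1 = (0, 0, 0)ᵀ = 0. ✓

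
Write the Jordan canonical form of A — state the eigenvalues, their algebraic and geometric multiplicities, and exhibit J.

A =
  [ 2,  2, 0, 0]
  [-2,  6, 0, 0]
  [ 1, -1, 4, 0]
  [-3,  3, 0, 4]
J_2(4) ⊕ J_1(4) ⊕ J_1(4)

The characteristic polynomial is
  det(x·I − A) = x^4 - 16*x^3 + 96*x^2 - 256*x + 256 = (x - 4)^4

Eigenvalues and multiplicities (the geometric multiplicity of λ is n − rank(A − λI), which equals the number of Jordan blocks for λ):
  λ = 4: algebraic multiplicity = 4, geometric multiplicity = 3

Determining the block sizes for each eigenvalue:
  λ = 4: 3 blocks summing to 4 forces exactly one block of size 2 and the rest size 1 → block sizes [2, 1, 1]

Assembling the blocks gives a Jordan form
J =
  [4, 1, 0, 0]
  [0, 4, 0, 0]
  [0, 0, 4, 0]
  [0, 0, 0, 4]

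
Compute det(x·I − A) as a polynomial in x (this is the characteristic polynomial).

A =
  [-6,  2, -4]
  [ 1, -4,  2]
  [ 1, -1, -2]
x^3 + 12*x^2 + 48*x + 64

Expanding det(x·I − A) (e.g. by cofactor expansion or by noting that A is similar to its Jordan form J, which has the same characteristic polynomial as A) gives
  χ_A(x) = x^3 + 12*x^2 + 48*x + 64
which factors as (x + 4)^3. The eigenvalues (with algebraic multiplicities) are λ = -4 with multiplicity 3.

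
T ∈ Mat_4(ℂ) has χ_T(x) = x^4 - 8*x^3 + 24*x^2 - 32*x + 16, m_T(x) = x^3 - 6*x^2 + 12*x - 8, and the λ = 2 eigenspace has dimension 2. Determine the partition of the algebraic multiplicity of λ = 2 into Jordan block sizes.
Block sizes for λ = 2: [3, 1]

Step 1 — from the characteristic polynomial, algebraic multiplicity of λ = 2 is 4. From dim ker(T − (2)·I) = 2, there are exactly 2 Jordan blocks for λ = 2.
Step 2 — from the minimal polynomial, the factor (x − 2)^3 tells us the largest block for λ = 2 has size 3.
Step 3 — with total size 4, 2 blocks, and largest block 3, the block sizes (in nonincreasing order) are [3, 1].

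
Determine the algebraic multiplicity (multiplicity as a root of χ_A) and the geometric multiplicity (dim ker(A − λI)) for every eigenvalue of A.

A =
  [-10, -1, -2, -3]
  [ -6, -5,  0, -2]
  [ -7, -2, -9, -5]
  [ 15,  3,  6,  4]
λ = -5: alg = 4, geom = 2

Step 1 — factor the characteristic polynomial to read off the algebraic multiplicities:
  χ_A(x) = (x + 5)^4

Step 2 — compute geometric multiplicities via the rank-nullity identity g(λ) = n − rank(A − λI):
  rank(A − (-5)·I) = 2, so dim ker(A − (-5)·I) = n − 2 = 2

Summary:
  λ = -5: algebraic multiplicity = 4, geometric multiplicity = 2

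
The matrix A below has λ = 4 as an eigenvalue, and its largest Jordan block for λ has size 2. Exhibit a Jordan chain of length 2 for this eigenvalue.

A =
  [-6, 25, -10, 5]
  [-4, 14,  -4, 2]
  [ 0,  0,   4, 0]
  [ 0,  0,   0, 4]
A Jordan chain for λ = 4 of length 2:
v_1 = (-10, -4, 0, 0)ᵀ
v_2 = (1, 0, 0, 0)ᵀ

Let N = A − (4)·I. We want v_2 with N^2 v_2 = 0 but N^1 v_2 ≠ 0; then v_{j-1} := N · v_j for j = 2, …, 2.

Pick v_2 = (1, 0, 0, 0)ᵀ.
Then v_1 = N · v_2 = (-10, -4, 0, 0)ᵀ.

Sanity check: (A − (4)·I) v_1 = (0, 0, 0, 0)ᵀ = 0. ✓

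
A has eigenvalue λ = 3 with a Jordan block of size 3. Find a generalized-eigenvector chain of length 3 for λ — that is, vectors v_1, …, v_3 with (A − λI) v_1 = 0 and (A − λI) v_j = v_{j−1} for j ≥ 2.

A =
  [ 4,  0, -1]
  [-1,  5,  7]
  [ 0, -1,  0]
A Jordan chain for λ = 3 of length 3:
v_1 = (1, -3, 1)ᵀ
v_2 = (1, -1, 0)ᵀ
v_3 = (1, 0, 0)ᵀ

Let N = A − (3)·I. We want v_3 with N^3 v_3 = 0 but N^2 v_3 ≠ 0; then v_{j-1} := N · v_j for j = 3, …, 2.

Pick v_3 = (1, 0, 0)ᵀ.
Then v_2 = N · v_3 = (1, -1, 0)ᵀ.
Then v_1 = N · v_2 = (1, -3, 1)ᵀ.

Sanity check: (A − (3)·I) v_1 = (0, 0, 0)ᵀ = 0. ✓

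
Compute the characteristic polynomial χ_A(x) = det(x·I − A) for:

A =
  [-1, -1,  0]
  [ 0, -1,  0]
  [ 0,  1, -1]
x^3 + 3*x^2 + 3*x + 1

Expanding det(x·I − A) (e.g. by cofactor expansion or by noting that A is similar to its Jordan form J, which has the same characteristic polynomial as A) gives
  χ_A(x) = x^3 + 3*x^2 + 3*x + 1
which factors as (x + 1)^3. The eigenvalues (with algebraic multiplicities) are λ = -1 with multiplicity 3.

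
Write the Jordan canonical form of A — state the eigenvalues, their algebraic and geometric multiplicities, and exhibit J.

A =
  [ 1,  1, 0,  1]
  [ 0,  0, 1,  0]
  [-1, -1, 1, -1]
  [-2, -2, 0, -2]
J_3(0) ⊕ J_1(0)

The characteristic polynomial is
  det(x·I − A) = x^4

Eigenvalues and multiplicities (the geometric multiplicity of λ is n − rank(A − λI), which equals the number of Jordan blocks for λ):
  λ = 0: algebraic multiplicity = 4, geometric multiplicity = 2

Determining the block sizes for each eigenvalue:
  λ = 0: with am = 4 and gm = 2, the partition is not yet determined (e.g. several partitions of 4 into 2 parts exist). Let N = A − (0)·I. Computing rank(N^1) = 2, rank(N^2) = 1, rank(N^3) = 0; the number of blocks of size ≥ j is rank(N^{j−1}) − rank(N^j), giving [2, 1, 1]. So we have 1 block(s) of size 3, 1 block(s) of size 1 → block sizes [3, 1]

Assembling the blocks gives a Jordan form
J =
  [0, 1, 0, 0]
  [0, 0, 1, 0]
  [0, 0, 0, 0]
  [0, 0, 0, 0]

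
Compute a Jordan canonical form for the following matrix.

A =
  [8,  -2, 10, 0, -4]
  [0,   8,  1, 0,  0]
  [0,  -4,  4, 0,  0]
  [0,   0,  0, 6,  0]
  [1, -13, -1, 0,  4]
J_3(6) ⊕ J_1(6) ⊕ J_1(6)

The characteristic polynomial is
  det(x·I − A) = x^5 - 30*x^4 + 360*x^3 - 2160*x^2 + 6480*x - 7776 = (x - 6)^5

Eigenvalues and multiplicities (the geometric multiplicity of λ is n − rank(A − λI), which equals the number of Jordan blocks for λ):
  λ = 6: algebraic multiplicity = 5, geometric multiplicity = 3

Determining the block sizes for each eigenvalue:
  λ = 6: with am = 5 and gm = 3, the partition is not yet determined (e.g. several partitions of 5 into 3 parts exist). Let N = A − (6)·I. Computing rank(N^1) = 2, rank(N^2) = 1, rank(N^3) = 0; the number of blocks of size ≥ j is rank(N^{j−1}) − rank(N^j), giving [3, 1, 1]. So we have 1 block(s) of size 3, 2 block(s) of size 1 → block sizes [3, 1, 1]

Assembling the blocks gives a Jordan form
J =
  [6, 1, 0, 0, 0]
  [0, 6, 1, 0, 0]
  [0, 0, 6, 0, 0]
  [0, 0, 0, 6, 0]
  [0, 0, 0, 0, 6]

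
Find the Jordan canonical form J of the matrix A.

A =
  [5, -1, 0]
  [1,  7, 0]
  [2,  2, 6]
J_2(6) ⊕ J_1(6)

The characteristic polynomial is
  det(x·I − A) = x^3 - 18*x^2 + 108*x - 216 = (x - 6)^3

Eigenvalues and multiplicities (the geometric multiplicity of λ is n − rank(A − λI), which equals the number of Jordan blocks for λ):
  λ = 6: algebraic multiplicity = 3, geometric multiplicity = 2

Determining the block sizes for each eigenvalue:
  λ = 6: 2 blocks summing to 3 forces exactly one block of size 2 and the rest size 1 → block sizes [2, 1]

Assembling the blocks gives a Jordan form
J =
  [6, 1, 0]
  [0, 6, 0]
  [0, 0, 6]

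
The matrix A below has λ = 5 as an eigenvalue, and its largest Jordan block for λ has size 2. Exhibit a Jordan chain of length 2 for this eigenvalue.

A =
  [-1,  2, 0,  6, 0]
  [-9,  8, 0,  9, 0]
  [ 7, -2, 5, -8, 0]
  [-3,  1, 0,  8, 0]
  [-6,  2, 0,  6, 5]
A Jordan chain for λ = 5 of length 2:
v_1 = (-6, -9, 7, -3, -6)ᵀ
v_2 = (1, 0, 0, 0, 0)ᵀ

Let N = A − (5)·I. We want v_2 with N^2 v_2 = 0 but N^1 v_2 ≠ 0; then v_{j-1} := N · v_j for j = 2, …, 2.

Pick v_2 = (1, 0, 0, 0, 0)ᵀ.
Then v_1 = N · v_2 = (-6, -9, 7, -3, -6)ᵀ.

Sanity check: (A − (5)·I) v_1 = (0, 0, 0, 0, 0)ᵀ = 0. ✓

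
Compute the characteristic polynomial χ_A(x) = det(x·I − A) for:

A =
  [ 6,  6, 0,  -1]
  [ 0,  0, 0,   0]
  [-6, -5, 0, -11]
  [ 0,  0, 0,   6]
x^4 - 12*x^3 + 36*x^2

Expanding det(x·I − A) (e.g. by cofactor expansion or by noting that A is similar to its Jordan form J, which has the same characteristic polynomial as A) gives
  χ_A(x) = x^4 - 12*x^3 + 36*x^2
which factors as x^2*(x - 6)^2. The eigenvalues (with algebraic multiplicities) are λ = 0 with multiplicity 2, λ = 6 with multiplicity 2.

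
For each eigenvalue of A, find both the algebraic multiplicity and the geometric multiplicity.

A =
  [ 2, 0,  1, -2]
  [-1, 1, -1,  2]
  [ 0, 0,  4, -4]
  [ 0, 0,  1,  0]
λ = 1: alg = 1, geom = 1; λ = 2: alg = 3, geom = 2

Step 1 — factor the characteristic polynomial to read off the algebraic multiplicities:
  χ_A(x) = (x - 2)^3*(x - 1)

Step 2 — compute geometric multiplicities via the rank-nullity identity g(λ) = n − rank(A − λI):
  rank(A − (1)·I) = 3, so dim ker(A − (1)·I) = n − 3 = 1
  rank(A − (2)·I) = 2, so dim ker(A − (2)·I) = n − 2 = 2

Summary:
  λ = 1: algebraic multiplicity = 1, geometric multiplicity = 1
  λ = 2: algebraic multiplicity = 3, geometric multiplicity = 2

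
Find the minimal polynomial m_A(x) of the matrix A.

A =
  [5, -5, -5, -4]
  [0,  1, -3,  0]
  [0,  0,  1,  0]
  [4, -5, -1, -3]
x^3 - 3*x^2 + 3*x - 1

The characteristic polynomial is χ_A(x) = (x - 1)^4, so the eigenvalues are known. The minimal polynomial is
  m_A(x) = Π_λ (x − λ)^{k_λ}
where k_λ is the size of the *largest* Jordan block for λ (equivalently, the smallest k with (A − λI)^k v = 0 for every generalised eigenvector v of λ).

  λ = 1: largest Jordan block has size 3, contributing (x − 1)^3

So m_A(x) = (x - 1)^3 = x^3 - 3*x^2 + 3*x - 1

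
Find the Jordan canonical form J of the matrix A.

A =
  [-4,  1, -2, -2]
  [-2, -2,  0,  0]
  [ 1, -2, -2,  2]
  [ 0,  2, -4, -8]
J_3(-4) ⊕ J_1(-4)

The characteristic polynomial is
  det(x·I − A) = x^4 + 16*x^3 + 96*x^2 + 256*x + 256 = (x + 4)^4

Eigenvalues and multiplicities (the geometric multiplicity of λ is n − rank(A − λI), which equals the number of Jordan blocks for λ):
  λ = -4: algebraic multiplicity = 4, geometric multiplicity = 2

Determining the block sizes for each eigenvalue:
  λ = -4: with am = 4 and gm = 2, the partition is not yet determined (e.g. several partitions of 4 into 2 parts exist). Let N = A − (-4)·I. Computing rank(N^1) = 2, rank(N^2) = 1, rank(N^3) = 0; the number of blocks of size ≥ j is rank(N^{j−1}) − rank(N^j), giving [2, 1, 1]. So we have 1 block(s) of size 3, 1 block(s) of size 1 → block sizes [3, 1]

Assembling the blocks gives a Jordan form
J =
  [-4,  1,  0,  0]
  [ 0, -4,  1,  0]
  [ 0,  0, -4,  0]
  [ 0,  0,  0, -4]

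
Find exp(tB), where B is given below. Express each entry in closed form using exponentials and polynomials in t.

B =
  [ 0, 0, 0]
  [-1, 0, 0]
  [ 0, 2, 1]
e^{tB} =
  [1, 0, 0]
  [-t, 1, 0]
  [2*t - 2*exp(t) + 2, 2*exp(t) - 2, exp(t)]

Strategy: write B = P · J · P⁻¹ where J is a Jordan canonical form, so e^{tB} = P · e^{tJ} · P⁻¹, and e^{tJ} can be computed block-by-block.

B has Jordan form
J =
  [0, 1, 0]
  [0, 0, 0]
  [0, 0, 1]
(up to reordering of blocks).

Per-block formulas:
  For a 1×1 block at λ = 1: exp(t · [1]) = [e^(1t)].
  For a 2×2 Jordan block J_2(0): exp(t · J_2(0)) = e^(0t)·(I + t·N), where N is the 2×2 nilpotent shift.

After assembling e^{tJ} and conjugating by P, we get:

e^{tB} =
  [1, 0, 0]
  [-t, 1, 0]
  [2*t - 2*exp(t) + 2, 2*exp(t) - 2, exp(t)]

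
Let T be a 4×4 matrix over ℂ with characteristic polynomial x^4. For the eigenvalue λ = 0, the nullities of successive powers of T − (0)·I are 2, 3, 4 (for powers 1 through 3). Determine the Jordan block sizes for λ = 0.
Block sizes for λ = 0: [3, 1]

From the dimensions of kernels of powers, the number of Jordan blocks of size at least j is d_j − d_{j−1} where d_j = dim ker(N^j) (with d_0 = 0). Computing the differences gives [2, 1, 1].
The number of blocks of size exactly k is (#blocks of size ≥ k) − (#blocks of size ≥ k + 1), so the partition is: 1 block(s) of size 1, 1 block(s) of size 3.
In nonincreasing order the block sizes are [3, 1].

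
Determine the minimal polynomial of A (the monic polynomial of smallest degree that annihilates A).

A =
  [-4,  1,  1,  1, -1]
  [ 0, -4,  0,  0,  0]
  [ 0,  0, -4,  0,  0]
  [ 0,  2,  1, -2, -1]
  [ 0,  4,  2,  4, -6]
x^3 + 12*x^2 + 48*x + 64

The characteristic polynomial is χ_A(x) = (x + 4)^5, so the eigenvalues are known. The minimal polynomial is
  m_A(x) = Π_λ (x − λ)^{k_λ}
where k_λ is the size of the *largest* Jordan block for λ (equivalently, the smallest k with (A − λI)^k v = 0 for every generalised eigenvector v of λ).

  λ = -4: largest Jordan block has size 3, contributing (x + 4)^3

So m_A(x) = (x + 4)^3 = x^3 + 12*x^2 + 48*x + 64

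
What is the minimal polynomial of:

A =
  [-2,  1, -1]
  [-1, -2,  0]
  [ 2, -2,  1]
x^3 + 3*x^2 + 3*x + 1

The characteristic polynomial is χ_A(x) = (x + 1)^3, so the eigenvalues are known. The minimal polynomial is
  m_A(x) = Π_λ (x − λ)^{k_λ}
where k_λ is the size of the *largest* Jordan block for λ (equivalently, the smallest k with (A − λI)^k v = 0 for every generalised eigenvector v of λ).

  λ = -1: largest Jordan block has size 3, contributing (x + 1)^3

So m_A(x) = (x + 1)^3 = x^3 + 3*x^2 + 3*x + 1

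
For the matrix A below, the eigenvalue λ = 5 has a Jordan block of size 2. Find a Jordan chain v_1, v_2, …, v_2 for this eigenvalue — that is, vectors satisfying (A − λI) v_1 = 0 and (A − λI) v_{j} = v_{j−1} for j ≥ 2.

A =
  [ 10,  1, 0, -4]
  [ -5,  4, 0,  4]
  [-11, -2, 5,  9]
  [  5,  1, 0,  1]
A Jordan chain for λ = 5 of length 2:
v_1 = (5, -5, -11, 5)ᵀ
v_2 = (1, 0, 0, 0)ᵀ

Let N = A − (5)·I. We want v_2 with N^2 v_2 = 0 but N^1 v_2 ≠ 0; then v_{j-1} := N · v_j for j = 2, …, 2.

Pick v_2 = (1, 0, 0, 0)ᵀ.
Then v_1 = N · v_2 = (5, -5, -11, 5)ᵀ.

Sanity check: (A − (5)·I) v_1 = (0, 0, 0, 0)ᵀ = 0. ✓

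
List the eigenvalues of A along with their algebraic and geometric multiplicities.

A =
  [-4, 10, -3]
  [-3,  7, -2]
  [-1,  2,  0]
λ = 1: alg = 3, geom = 1

Step 1 — factor the characteristic polynomial to read off the algebraic multiplicities:
  χ_A(x) = (x - 1)^3

Step 2 — compute geometric multiplicities via the rank-nullity identity g(λ) = n − rank(A − λI):
  rank(A − (1)·I) = 2, so dim ker(A − (1)·I) = n − 2 = 1

Summary:
  λ = 1: algebraic multiplicity = 3, geometric multiplicity = 1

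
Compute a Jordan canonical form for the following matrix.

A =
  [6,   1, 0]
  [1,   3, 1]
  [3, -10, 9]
J_3(6)

The characteristic polynomial is
  det(x·I − A) = x^3 - 18*x^2 + 108*x - 216 = (x - 6)^3

Eigenvalues and multiplicities (the geometric multiplicity of λ is n − rank(A − λI), which equals the number of Jordan blocks for λ):
  λ = 6: algebraic multiplicity = 3, geometric multiplicity = 1

Determining the block sizes for each eigenvalue:
  λ = 6: one block (gm = 1), so the single block has size am = 3 → block sizes [3]

Assembling the blocks gives a Jordan form
J =
  [6, 1, 0]
  [0, 6, 1]
  [0, 0, 6]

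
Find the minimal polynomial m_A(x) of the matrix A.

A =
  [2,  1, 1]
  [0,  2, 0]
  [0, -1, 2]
x^3 - 6*x^2 + 12*x - 8

The characteristic polynomial is χ_A(x) = (x - 2)^3, so the eigenvalues are known. The minimal polynomial is
  m_A(x) = Π_λ (x − λ)^{k_λ}
where k_λ is the size of the *largest* Jordan block for λ (equivalently, the smallest k with (A − λI)^k v = 0 for every generalised eigenvector v of λ).

  λ = 2: largest Jordan block has size 3, contributing (x − 2)^3

So m_A(x) = (x - 2)^3 = x^3 - 6*x^2 + 12*x - 8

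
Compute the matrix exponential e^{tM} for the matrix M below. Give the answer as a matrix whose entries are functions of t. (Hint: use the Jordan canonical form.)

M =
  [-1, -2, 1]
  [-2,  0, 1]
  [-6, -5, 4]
e^{tM} =
  [t^2*exp(t) - 2*t*exp(t) + exp(t), t^2*exp(t)/2 - 2*t*exp(t), -t^2*exp(t)/2 + t*exp(t)]
  [-2*t*exp(t), -t*exp(t) + exp(t), t*exp(t)]
  [2*t^2*exp(t) - 6*t*exp(t), t^2*exp(t) - 5*t*exp(t), -t^2*exp(t) + 3*t*exp(t) + exp(t)]

Strategy: write M = P · J · P⁻¹ where J is a Jordan canonical form, so e^{tM} = P · e^{tJ} · P⁻¹, and e^{tJ} can be computed block-by-block.

M has Jordan form
J =
  [1, 1, 0]
  [0, 1, 1]
  [0, 0, 1]
(up to reordering of blocks).

Per-block formulas:
  For a 3×3 Jordan block J_3(1): exp(t · J_3(1)) = e^(1t)·(I + t·N + (t^2/2)·N^2), where N is the 3×3 nilpotent shift.

After assembling e^{tJ} and conjugating by P, we get:

e^{tM} =
  [t^2*exp(t) - 2*t*exp(t) + exp(t), t^2*exp(t)/2 - 2*t*exp(t), -t^2*exp(t)/2 + t*exp(t)]
  [-2*t*exp(t), -t*exp(t) + exp(t), t*exp(t)]
  [2*t^2*exp(t) - 6*t*exp(t), t^2*exp(t) - 5*t*exp(t), -t^2*exp(t) + 3*t*exp(t) + exp(t)]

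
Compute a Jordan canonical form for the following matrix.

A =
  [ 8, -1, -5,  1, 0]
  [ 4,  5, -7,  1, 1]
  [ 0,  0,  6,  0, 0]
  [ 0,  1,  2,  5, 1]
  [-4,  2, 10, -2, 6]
J_3(6) ⊕ J_2(6)

The characteristic polynomial is
  det(x·I − A) = x^5 - 30*x^4 + 360*x^3 - 2160*x^2 + 6480*x - 7776 = (x - 6)^5

Eigenvalues and multiplicities (the geometric multiplicity of λ is n − rank(A − λI), which equals the number of Jordan blocks for λ):
  λ = 6: algebraic multiplicity = 5, geometric multiplicity = 2

Determining the block sizes for each eigenvalue:
  λ = 6: with am = 5 and gm = 2, the partition is not yet determined (e.g. several partitions of 5 into 2 parts exist). Let N = A − (6)·I. Computing rank(N^1) = 3, rank(N^2) = 1, rank(N^3) = 0; the number of blocks of size ≥ j is rank(N^{j−1}) − rank(N^j), giving [2, 2, 1]. So we have 1 block(s) of size 3, 1 block(s) of size 2 → block sizes [3, 2]

Assembling the blocks gives a Jordan form
J =
  [6, 1, 0, 0, 0]
  [0, 6, 1, 0, 0]
  [0, 0, 6, 0, 0]
  [0, 0, 0, 6, 1]
  [0, 0, 0, 0, 6]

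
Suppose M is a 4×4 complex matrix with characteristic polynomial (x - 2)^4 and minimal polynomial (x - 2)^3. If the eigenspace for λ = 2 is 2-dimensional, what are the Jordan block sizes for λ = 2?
Block sizes for λ = 2: [3, 1]

Step 1 — from the characteristic polynomial, algebraic multiplicity of λ = 2 is 4. From dim ker(M − (2)·I) = 2, there are exactly 2 Jordan blocks for λ = 2.
Step 2 — from the minimal polynomial, the factor (x − 2)^3 tells us the largest block for λ = 2 has size 3.
Step 3 — with total size 4, 2 blocks, and largest block 3, the block sizes (in nonincreasing order) are [3, 1].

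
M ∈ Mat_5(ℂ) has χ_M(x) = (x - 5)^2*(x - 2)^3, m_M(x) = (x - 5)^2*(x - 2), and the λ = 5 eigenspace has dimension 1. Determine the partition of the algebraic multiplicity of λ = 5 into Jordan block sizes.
Block sizes for λ = 5: [2]

Step 1 — from the characteristic polynomial, algebraic multiplicity of λ = 5 is 2. From dim ker(M − (5)·I) = 1, there are exactly 1 Jordan blocks for λ = 5.
Step 2 — from the minimal polynomial, the factor (x − 5)^2 tells us the largest block for λ = 5 has size 2.
Step 3 — with total size 2, 1 blocks, and largest block 2, the block sizes (in nonincreasing order) are [2].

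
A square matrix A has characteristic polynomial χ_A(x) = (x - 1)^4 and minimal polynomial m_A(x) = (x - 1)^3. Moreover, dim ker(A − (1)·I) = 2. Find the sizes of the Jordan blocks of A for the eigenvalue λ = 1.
Block sizes for λ = 1: [3, 1]

Step 1 — from the characteristic polynomial, algebraic multiplicity of λ = 1 is 4. From dim ker(A − (1)·I) = 2, there are exactly 2 Jordan blocks for λ = 1.
Step 2 — from the minimal polynomial, the factor (x − 1)^3 tells us the largest block for λ = 1 has size 3.
Step 3 — with total size 4, 2 blocks, and largest block 3, the block sizes (in nonincreasing order) are [3, 1].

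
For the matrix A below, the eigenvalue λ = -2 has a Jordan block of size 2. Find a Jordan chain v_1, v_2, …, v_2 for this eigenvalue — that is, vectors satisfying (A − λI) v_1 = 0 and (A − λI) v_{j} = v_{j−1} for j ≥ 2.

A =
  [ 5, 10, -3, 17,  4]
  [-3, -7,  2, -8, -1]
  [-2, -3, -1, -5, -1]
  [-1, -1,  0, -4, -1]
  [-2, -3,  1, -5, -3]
A Jordan chain for λ = -2 of length 2:
v_1 = (7, -3, -2, -1, -2)ᵀ
v_2 = (1, 0, 0, 0, 0)ᵀ

Let N = A − (-2)·I. We want v_2 with N^2 v_2 = 0 but N^1 v_2 ≠ 0; then v_{j-1} := N · v_j for j = 2, …, 2.

Pick v_2 = (1, 0, 0, 0, 0)ᵀ.
Then v_1 = N · v_2 = (7, -3, -2, -1, -2)ᵀ.

Sanity check: (A − (-2)·I) v_1 = (0, 0, 0, 0, 0)ᵀ = 0. ✓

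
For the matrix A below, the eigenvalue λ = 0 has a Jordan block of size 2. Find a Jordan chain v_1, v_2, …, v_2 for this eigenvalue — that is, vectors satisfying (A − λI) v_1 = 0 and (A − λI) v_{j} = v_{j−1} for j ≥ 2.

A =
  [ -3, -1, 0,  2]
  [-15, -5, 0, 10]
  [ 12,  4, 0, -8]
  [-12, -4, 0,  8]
A Jordan chain for λ = 0 of length 2:
v_1 = (-3, -15, 12, -12)ᵀ
v_2 = (1, 0, 0, 0)ᵀ

Let N = A − (0)·I. We want v_2 with N^2 v_2 = 0 but N^1 v_2 ≠ 0; then v_{j-1} := N · v_j for j = 2, …, 2.

Pick v_2 = (1, 0, 0, 0)ᵀ.
Then v_1 = N · v_2 = (-3, -15, 12, -12)ᵀ.

Sanity check: (A − (0)·I) v_1 = (0, 0, 0, 0)ᵀ = 0. ✓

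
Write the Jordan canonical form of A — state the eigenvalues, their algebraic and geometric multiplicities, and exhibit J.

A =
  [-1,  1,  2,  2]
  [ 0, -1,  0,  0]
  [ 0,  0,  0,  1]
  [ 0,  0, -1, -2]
J_2(-1) ⊕ J_2(-1)

The characteristic polynomial is
  det(x·I − A) = x^4 + 4*x^3 + 6*x^2 + 4*x + 1 = (x + 1)^4

Eigenvalues and multiplicities (the geometric multiplicity of λ is n − rank(A − λI), which equals the number of Jordan blocks for λ):
  λ = -1: algebraic multiplicity = 4, geometric multiplicity = 2

Determining the block sizes for each eigenvalue:
  λ = -1: with am = 4 and gm = 2, the partition is not yet determined (e.g. several partitions of 4 into 2 parts exist). Let N = A − (-1)·I. Computing rank(N^1) = 2, rank(N^2) = 0; the number of blocks of size ≥ j is rank(N^{j−1}) − rank(N^j), giving [2, 2]. So we have 2 block(s) of size 2 → block sizes [2, 2]

Assembling the blocks gives a Jordan form
J =
  [-1,  1,  0,  0]
  [ 0, -1,  0,  0]
  [ 0,  0, -1,  1]
  [ 0,  0,  0, -1]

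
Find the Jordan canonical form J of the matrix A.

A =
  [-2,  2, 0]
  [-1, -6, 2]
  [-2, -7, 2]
J_3(-2)

The characteristic polynomial is
  det(x·I − A) = x^3 + 6*x^2 + 12*x + 8 = (x + 2)^3

Eigenvalues and multiplicities (the geometric multiplicity of λ is n − rank(A − λI), which equals the number of Jordan blocks for λ):
  λ = -2: algebraic multiplicity = 3, geometric multiplicity = 1

Determining the block sizes for each eigenvalue:
  λ = -2: one block (gm = 1), so the single block has size am = 3 → block sizes [3]

Assembling the blocks gives a Jordan form
J =
  [-2,  1,  0]
  [ 0, -2,  1]
  [ 0,  0, -2]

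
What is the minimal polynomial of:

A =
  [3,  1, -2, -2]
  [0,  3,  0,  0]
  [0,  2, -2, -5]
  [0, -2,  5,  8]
x^2 - 6*x + 9

The characteristic polynomial is χ_A(x) = (x - 3)^4, so the eigenvalues are known. The minimal polynomial is
  m_A(x) = Π_λ (x − λ)^{k_λ}
where k_λ is the size of the *largest* Jordan block for λ (equivalently, the smallest k with (A − λI)^k v = 0 for every generalised eigenvector v of λ).

  λ = 3: largest Jordan block has size 2, contributing (x − 3)^2

So m_A(x) = (x - 3)^2 = x^2 - 6*x + 9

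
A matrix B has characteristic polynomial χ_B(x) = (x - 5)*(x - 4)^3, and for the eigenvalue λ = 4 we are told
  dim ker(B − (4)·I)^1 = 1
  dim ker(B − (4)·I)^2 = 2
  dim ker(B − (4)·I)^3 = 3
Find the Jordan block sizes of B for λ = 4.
Block sizes for λ = 4: [3]

From the dimensions of kernels of powers, the number of Jordan blocks of size at least j is d_j − d_{j−1} where d_j = dim ker(N^j) (with d_0 = 0). Computing the differences gives [1, 1, 1].
The number of blocks of size exactly k is (#blocks of size ≥ k) − (#blocks of size ≥ k + 1), so the partition is: 1 block(s) of size 3.
In nonincreasing order the block sizes are [3].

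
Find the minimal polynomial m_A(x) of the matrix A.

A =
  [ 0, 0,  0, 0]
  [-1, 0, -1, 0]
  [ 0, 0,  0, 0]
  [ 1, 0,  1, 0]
x^2

The characteristic polynomial is χ_A(x) = x^4, so the eigenvalues are known. The minimal polynomial is
  m_A(x) = Π_λ (x − λ)^{k_λ}
where k_λ is the size of the *largest* Jordan block for λ (equivalently, the smallest k with (A − λI)^k v = 0 for every generalised eigenvector v of λ).

  λ = 0: largest Jordan block has size 2, contributing (x − 0)^2

So m_A(x) = x^2 = x^2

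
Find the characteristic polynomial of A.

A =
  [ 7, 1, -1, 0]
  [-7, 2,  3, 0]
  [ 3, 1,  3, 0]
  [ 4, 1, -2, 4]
x^4 - 16*x^3 + 96*x^2 - 256*x + 256

Expanding det(x·I − A) (e.g. by cofactor expansion or by noting that A is similar to its Jordan form J, which has the same characteristic polynomial as A) gives
  χ_A(x) = x^4 - 16*x^3 + 96*x^2 - 256*x + 256
which factors as (x - 4)^4. The eigenvalues (with algebraic multiplicities) are λ = 4 with multiplicity 4.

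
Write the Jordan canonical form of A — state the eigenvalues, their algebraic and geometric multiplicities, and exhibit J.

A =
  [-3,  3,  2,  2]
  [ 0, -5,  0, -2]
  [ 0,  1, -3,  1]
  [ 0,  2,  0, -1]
J_2(-3) ⊕ J_2(-3)

The characteristic polynomial is
  det(x·I − A) = x^4 + 12*x^3 + 54*x^2 + 108*x + 81 = (x + 3)^4

Eigenvalues and multiplicities (the geometric multiplicity of λ is n − rank(A − λI), which equals the number of Jordan blocks for λ):
  λ = -3: algebraic multiplicity = 4, geometric multiplicity = 2

Determining the block sizes for each eigenvalue:
  λ = -3: with am = 4 and gm = 2, the partition is not yet determined (e.g. several partitions of 4 into 2 parts exist). Let N = A − (-3)·I. Computing rank(N^1) = 2, rank(N^2) = 0; the number of blocks of size ≥ j is rank(N^{j−1}) − rank(N^j), giving [2, 2]. So we have 2 block(s) of size 2 → block sizes [2, 2]

Assembling the blocks gives a Jordan form
J =
  [-3,  1,  0,  0]
  [ 0, -3,  0,  0]
  [ 0,  0, -3,  1]
  [ 0,  0,  0, -3]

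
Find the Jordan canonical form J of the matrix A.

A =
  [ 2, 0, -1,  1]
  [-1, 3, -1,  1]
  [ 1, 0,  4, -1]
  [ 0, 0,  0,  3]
J_2(3) ⊕ J_1(3) ⊕ J_1(3)

The characteristic polynomial is
  det(x·I − A) = x^4 - 12*x^3 + 54*x^2 - 108*x + 81 = (x - 3)^4

Eigenvalues and multiplicities (the geometric multiplicity of λ is n − rank(A − λI), which equals the number of Jordan blocks for λ):
  λ = 3: algebraic multiplicity = 4, geometric multiplicity = 3

Determining the block sizes for each eigenvalue:
  λ = 3: 3 blocks summing to 4 forces exactly one block of size 2 and the rest size 1 → block sizes [2, 1, 1]

Assembling the blocks gives a Jordan form
J =
  [3, 1, 0, 0]
  [0, 3, 0, 0]
  [0, 0, 3, 0]
  [0, 0, 0, 3]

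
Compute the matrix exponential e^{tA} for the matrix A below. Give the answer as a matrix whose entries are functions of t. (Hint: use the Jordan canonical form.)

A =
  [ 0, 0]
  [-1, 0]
e^{tA} =
  [1, 0]
  [-t, 1]

Strategy: write A = P · J · P⁻¹ where J is a Jordan canonical form, so e^{tA} = P · e^{tJ} · P⁻¹, and e^{tJ} can be computed block-by-block.

A has Jordan form
J =
  [0, 1]
  [0, 0]
(up to reordering of blocks).

Per-block formulas:
  For a 2×2 Jordan block J_2(0): exp(t · J_2(0)) = e^(0t)·(I + t·N), where N is the 2×2 nilpotent shift.

After assembling e^{tJ} and conjugating by P, we get:

e^{tA} =
  [1, 0]
  [-t, 1]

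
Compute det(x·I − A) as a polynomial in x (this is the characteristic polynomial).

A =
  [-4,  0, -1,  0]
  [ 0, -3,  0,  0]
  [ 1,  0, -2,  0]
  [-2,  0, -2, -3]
x^4 + 12*x^3 + 54*x^2 + 108*x + 81

Expanding det(x·I − A) (e.g. by cofactor expansion or by noting that A is similar to its Jordan form J, which has the same characteristic polynomial as A) gives
  χ_A(x) = x^4 + 12*x^3 + 54*x^2 + 108*x + 81
which factors as (x + 3)^4. The eigenvalues (with algebraic multiplicities) are λ = -3 with multiplicity 4.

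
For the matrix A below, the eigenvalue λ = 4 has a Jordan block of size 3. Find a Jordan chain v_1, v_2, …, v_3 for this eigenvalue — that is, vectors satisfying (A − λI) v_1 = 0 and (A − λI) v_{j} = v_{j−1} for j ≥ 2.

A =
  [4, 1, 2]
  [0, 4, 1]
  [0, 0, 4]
A Jordan chain for λ = 4 of length 3:
v_1 = (1, 0, 0)ᵀ
v_2 = (2, 1, 0)ᵀ
v_3 = (0, 0, 1)ᵀ

Let N = A − (4)·I. We want v_3 with N^3 v_3 = 0 but N^2 v_3 ≠ 0; then v_{j-1} := N · v_j for j = 3, …, 2.

Pick v_3 = (0, 0, 1)ᵀ.
Then v_2 = N · v_3 = (2, 1, 0)ᵀ.
Then v_1 = N · v_2 = (1, 0, 0)ᵀ.

Sanity check: (A − (4)·I) v_1 = (0, 0, 0)ᵀ = 0. ✓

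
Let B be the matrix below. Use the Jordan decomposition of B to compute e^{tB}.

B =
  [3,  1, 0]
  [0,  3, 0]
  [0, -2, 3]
e^{tB} =
  [exp(3*t), t*exp(3*t), 0]
  [0, exp(3*t), 0]
  [0, -2*t*exp(3*t), exp(3*t)]

Strategy: write B = P · J · P⁻¹ where J is a Jordan canonical form, so e^{tB} = P · e^{tJ} · P⁻¹, and e^{tJ} can be computed block-by-block.

B has Jordan form
J =
  [3, 1, 0]
  [0, 3, 0]
  [0, 0, 3]
(up to reordering of blocks).

Per-block formulas:
  For a 1×1 block at λ = 3: exp(t · [3]) = [e^(3t)].
  For a 2×2 Jordan block J_2(3): exp(t · J_2(3)) = e^(3t)·(I + t·N), where N is the 2×2 nilpotent shift.

After assembling e^{tJ} and conjugating by P, we get:

e^{tB} =
  [exp(3*t), t*exp(3*t), 0]
  [0, exp(3*t), 0]
  [0, -2*t*exp(3*t), exp(3*t)]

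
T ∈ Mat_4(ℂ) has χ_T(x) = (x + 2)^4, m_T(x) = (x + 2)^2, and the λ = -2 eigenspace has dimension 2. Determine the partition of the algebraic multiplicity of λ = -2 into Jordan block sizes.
Block sizes for λ = -2: [2, 2]

Step 1 — from the characteristic polynomial, algebraic multiplicity of λ = -2 is 4. From dim ker(T − (-2)·I) = 2, there are exactly 2 Jordan blocks for λ = -2.
Step 2 — from the minimal polynomial, the factor (x + 2)^2 tells us the largest block for λ = -2 has size 2.
Step 3 — with total size 4, 2 blocks, and largest block 2, the block sizes (in nonincreasing order) are [2, 2].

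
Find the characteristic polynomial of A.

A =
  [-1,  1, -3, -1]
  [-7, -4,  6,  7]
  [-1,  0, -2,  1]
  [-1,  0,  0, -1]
x^4 + 8*x^3 + 24*x^2 + 32*x + 16

Expanding det(x·I − A) (e.g. by cofactor expansion or by noting that A is similar to its Jordan form J, which has the same characteristic polynomial as A) gives
  χ_A(x) = x^4 + 8*x^3 + 24*x^2 + 32*x + 16
which factors as (x + 2)^4. The eigenvalues (with algebraic multiplicities) are λ = -2 with multiplicity 4.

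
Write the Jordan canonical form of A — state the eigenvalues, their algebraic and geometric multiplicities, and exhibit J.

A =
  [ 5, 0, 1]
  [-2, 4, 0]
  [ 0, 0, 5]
J_1(4) ⊕ J_2(5)

The characteristic polynomial is
  det(x·I − A) = x^3 - 14*x^2 + 65*x - 100 = (x - 5)^2*(x - 4)

Eigenvalues and multiplicities (the geometric multiplicity of λ is n − rank(A − λI), which equals the number of Jordan blocks for λ):
  λ = 4: algebraic multiplicity = 1, geometric multiplicity = 1
  λ = 5: algebraic multiplicity = 2, geometric multiplicity = 1

Determining the block sizes for each eigenvalue:
  λ = 4: one block (gm = 1), so the single block has size am = 1 → block sizes [1]
  λ = 5: one block (gm = 1), so the single block has size am = 2 → block sizes [2]

Assembling the blocks gives a Jordan form
J =
  [4, 0, 0]
  [0, 5, 1]
  [0, 0, 5]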